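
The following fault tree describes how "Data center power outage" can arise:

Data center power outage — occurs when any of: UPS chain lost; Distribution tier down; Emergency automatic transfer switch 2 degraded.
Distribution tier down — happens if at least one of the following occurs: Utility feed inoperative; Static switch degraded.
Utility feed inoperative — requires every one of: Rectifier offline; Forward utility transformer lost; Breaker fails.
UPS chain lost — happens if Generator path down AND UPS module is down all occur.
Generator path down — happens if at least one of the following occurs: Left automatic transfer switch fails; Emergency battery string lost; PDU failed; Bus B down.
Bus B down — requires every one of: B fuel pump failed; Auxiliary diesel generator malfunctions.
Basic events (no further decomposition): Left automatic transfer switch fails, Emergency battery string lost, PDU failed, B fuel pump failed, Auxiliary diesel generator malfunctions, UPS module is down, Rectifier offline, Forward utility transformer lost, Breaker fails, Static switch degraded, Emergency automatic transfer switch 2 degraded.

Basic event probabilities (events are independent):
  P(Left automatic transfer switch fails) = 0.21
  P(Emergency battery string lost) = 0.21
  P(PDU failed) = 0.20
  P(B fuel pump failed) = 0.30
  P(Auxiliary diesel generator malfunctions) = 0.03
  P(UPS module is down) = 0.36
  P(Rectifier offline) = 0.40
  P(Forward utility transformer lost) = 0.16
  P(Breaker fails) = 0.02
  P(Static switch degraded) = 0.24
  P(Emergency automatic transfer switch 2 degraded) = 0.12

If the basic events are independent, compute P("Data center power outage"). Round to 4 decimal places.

P(Bus B down) [AND] = 0.30 × 0.03 = 0.009000
P(Generator path down) [OR] = 1 − (1−0.21) × (1−0.21) × (1−0.20) × (1−0.009000) = 0.505214
P(UPS chain lost) [AND] = 0.505214 × 0.36 = 0.181877
P(Utility feed inoperative) [AND] = 0.40 × 0.16 × 0.02 = 0.001280
P(Distribution tier down) [OR] = 1 − (1−0.001280) × (1−0.24) = 0.240973
P(Data center power outage) [OR] = 1 − (1−0.181877) × (1−0.240973) × (1−0.12) = 0.453540
Rounded to 4 decimal places: P(Data center power outage) ≈ 0.4535.

0.4535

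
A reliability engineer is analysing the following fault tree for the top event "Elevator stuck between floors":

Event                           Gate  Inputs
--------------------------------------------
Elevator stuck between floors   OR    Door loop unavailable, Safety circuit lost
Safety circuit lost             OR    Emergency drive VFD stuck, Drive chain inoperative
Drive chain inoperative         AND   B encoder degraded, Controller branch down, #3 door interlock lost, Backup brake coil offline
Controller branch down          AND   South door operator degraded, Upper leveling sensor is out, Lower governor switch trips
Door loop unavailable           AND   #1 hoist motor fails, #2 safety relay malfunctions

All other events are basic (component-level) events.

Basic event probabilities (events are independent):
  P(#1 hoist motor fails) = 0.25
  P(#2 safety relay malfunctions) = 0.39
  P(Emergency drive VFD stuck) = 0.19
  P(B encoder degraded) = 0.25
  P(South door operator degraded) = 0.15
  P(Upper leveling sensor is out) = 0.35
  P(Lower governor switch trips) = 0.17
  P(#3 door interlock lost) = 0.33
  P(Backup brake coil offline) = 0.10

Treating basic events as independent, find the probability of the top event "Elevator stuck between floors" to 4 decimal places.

P(Door loop unavailable) [AND] = 0.25 × 0.39 = 0.097500
P(Controller branch down) [AND] = 0.15 × 0.35 × 0.17 = 0.008925
P(Drive chain inoperative) [AND] = 0.25 × 0.008925 × 0.33 × 0.10 = 0.000074
P(Safety circuit lost) [OR] = 1 − (1−0.19) × (1−0.000074) = 0.190060
P(Elevator stuck between floors) [OR] = 1 − (1−0.097500) × (1−0.190060) = 0.269029
Rounded to 4 decimal places: P(Elevator stuck between floors) ≈ 0.2690.

0.2690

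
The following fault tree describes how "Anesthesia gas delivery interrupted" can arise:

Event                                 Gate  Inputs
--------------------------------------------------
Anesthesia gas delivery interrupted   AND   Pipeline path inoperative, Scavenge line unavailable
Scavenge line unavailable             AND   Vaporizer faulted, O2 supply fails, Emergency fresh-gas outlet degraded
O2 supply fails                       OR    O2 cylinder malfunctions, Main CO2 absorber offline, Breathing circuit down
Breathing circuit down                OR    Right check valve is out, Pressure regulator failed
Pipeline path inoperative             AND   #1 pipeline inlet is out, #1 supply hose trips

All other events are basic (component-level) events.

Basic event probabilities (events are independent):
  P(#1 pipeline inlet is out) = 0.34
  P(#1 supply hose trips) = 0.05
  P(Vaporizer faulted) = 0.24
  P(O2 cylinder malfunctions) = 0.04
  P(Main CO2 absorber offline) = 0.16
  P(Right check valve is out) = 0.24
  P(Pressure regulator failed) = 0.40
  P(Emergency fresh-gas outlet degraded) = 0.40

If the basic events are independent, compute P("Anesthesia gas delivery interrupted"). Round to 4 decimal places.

0.0010

P(Pipeline path inoperative) [AND] = 0.34 × 0.05 = 0.017000
P(Breathing circuit down) [OR] = 1 − (1−0.24) × (1−0.40) = 0.544000
P(O2 supply fails) [OR] = 1 − (1−0.04) × (1−0.16) × (1−0.544000) = 0.632282
P(Scavenge line unavailable) [AND] = 0.24 × 0.632282 × 0.40 = 0.060699
P(Anesthesia gas delivery interrupted) [AND] = 0.017000 × 0.060699 = 0.001032
Rounded to 4 decimal places: P(Anesthesia gas delivery interrupted) ≈ 0.0010.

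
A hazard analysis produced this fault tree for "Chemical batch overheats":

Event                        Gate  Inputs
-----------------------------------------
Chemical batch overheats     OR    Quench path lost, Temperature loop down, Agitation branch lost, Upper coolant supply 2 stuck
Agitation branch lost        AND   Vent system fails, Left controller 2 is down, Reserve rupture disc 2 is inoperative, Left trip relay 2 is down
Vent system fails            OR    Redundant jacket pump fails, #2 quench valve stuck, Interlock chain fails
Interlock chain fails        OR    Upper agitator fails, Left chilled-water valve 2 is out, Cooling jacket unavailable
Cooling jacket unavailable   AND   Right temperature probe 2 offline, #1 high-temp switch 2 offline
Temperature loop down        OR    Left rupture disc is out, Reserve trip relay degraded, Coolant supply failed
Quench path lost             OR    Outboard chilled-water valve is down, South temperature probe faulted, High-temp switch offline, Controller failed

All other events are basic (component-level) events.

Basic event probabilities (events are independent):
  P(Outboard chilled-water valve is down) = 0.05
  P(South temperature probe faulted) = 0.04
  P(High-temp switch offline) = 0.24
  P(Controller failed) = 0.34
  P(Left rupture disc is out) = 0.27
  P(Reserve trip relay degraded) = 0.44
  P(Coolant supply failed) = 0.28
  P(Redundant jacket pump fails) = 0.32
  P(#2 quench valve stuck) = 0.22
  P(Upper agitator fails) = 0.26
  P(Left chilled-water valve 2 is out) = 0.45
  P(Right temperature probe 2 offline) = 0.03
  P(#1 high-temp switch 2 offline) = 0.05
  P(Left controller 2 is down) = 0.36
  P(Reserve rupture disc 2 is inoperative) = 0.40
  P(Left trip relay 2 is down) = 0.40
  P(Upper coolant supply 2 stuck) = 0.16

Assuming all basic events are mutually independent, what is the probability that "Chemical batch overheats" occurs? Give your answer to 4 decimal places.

0.8920

P(Quench path lost) [OR] = 1 − (1−0.05) × (1−0.04) × (1−0.24) × (1−0.34) = 0.542541
P(Temperature loop down) [OR] = 1 − (1−0.27) × (1−0.44) × (1−0.28) = 0.705664
P(Cooling jacket unavailable) [AND] = 0.03 × 0.05 = 0.001500
P(Interlock chain fails) [OR] = 1 − (1−0.26) × (1−0.45) × (1−0.001500) = 0.593611
P(Vent system fails) [OR] = 1 − (1−0.32) × (1−0.22) × (1−0.593611) = 0.784451
P(Agitation branch lost) [AND] = 0.784451 × 0.36 × 0.40 × 0.40 = 0.045184
P(Chemical batch overheats) [OR] = 1 − (1−0.542541) × (1−0.705664) × (1−0.045184) × (1−0.16) = 0.892007
Rounded to 4 decimal places: P(Chemical batch overheats) ≈ 0.8920.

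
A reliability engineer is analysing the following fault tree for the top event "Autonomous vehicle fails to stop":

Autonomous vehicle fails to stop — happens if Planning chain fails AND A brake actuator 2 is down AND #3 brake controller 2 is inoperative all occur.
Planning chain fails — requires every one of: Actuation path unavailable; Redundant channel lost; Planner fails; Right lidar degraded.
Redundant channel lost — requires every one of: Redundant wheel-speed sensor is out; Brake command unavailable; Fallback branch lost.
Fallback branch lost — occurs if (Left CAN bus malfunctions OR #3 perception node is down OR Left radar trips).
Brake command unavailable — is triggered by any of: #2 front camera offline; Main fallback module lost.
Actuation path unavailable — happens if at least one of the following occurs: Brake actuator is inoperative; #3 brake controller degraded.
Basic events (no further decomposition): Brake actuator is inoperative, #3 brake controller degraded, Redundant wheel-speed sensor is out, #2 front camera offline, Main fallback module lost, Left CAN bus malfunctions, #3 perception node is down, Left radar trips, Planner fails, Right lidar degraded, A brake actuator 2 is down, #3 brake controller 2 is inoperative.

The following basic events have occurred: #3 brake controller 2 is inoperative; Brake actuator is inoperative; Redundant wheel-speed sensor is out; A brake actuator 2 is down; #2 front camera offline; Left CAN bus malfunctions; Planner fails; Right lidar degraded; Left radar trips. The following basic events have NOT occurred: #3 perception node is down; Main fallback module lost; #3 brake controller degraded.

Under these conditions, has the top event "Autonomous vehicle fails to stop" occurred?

Actuation path unavailable [OR]: Brake actuator is inoperative=occurs, #3 brake controller degraded=not → at least one input occurs → occurs.
Brake command unavailable [OR]: #2 front camera offline=occurs, Main fallback module lost=not → at least one input occurs → occurs.
Fallback branch lost [OR]: Left CAN bus malfunctions=occurs, #3 perception node is down=not, Left radar trips=occurs → at least one input occurs → occurs.
Redundant channel lost [AND]: Redundant wheel-speed sensor is out=occurs, Brake command unavailable=occurs, Fallback branch lost=occurs → all inputs occur → occurs.
Planning chain fails [AND]: Actuation path unavailable=occurs, Redundant channel lost=occurs, Planner fails=occurs, Right lidar degraded=occurs → all inputs occur → occurs.
Autonomous vehicle fails to stop [AND]: Planning chain fails=occurs, A brake actuator 2 is down=occurs, #3 brake controller 2 is inoperative=occurs → all inputs occur → occurs.

Yes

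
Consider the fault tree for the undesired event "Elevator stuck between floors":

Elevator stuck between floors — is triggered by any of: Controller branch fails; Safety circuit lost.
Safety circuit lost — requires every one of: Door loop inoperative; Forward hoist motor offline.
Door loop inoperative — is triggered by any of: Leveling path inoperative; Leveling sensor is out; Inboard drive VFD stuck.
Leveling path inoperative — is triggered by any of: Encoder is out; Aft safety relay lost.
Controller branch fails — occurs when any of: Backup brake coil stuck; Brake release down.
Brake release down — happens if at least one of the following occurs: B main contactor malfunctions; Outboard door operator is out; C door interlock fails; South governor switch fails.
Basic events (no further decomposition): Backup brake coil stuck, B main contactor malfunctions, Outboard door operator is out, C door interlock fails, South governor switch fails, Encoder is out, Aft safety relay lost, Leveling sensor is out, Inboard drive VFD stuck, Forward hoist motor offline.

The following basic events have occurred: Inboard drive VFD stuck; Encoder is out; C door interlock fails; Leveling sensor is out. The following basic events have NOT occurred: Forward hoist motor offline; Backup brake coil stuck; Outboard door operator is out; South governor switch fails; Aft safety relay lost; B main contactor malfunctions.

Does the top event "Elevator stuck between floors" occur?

Brake release down [OR]: B main contactor malfunctions=not, Outboard door operator is out=not, C door interlock fails=occurs, South governor switch fails=not → at least one input occurs → occurs.
Controller branch fails [OR]: Backup brake coil stuck=not, Brake release down=occurs → at least one input occurs → occurs.
Leveling path inoperative [OR]: Encoder is out=occurs, Aft safety relay lost=not → at least one input occurs → occurs.
Door loop inoperative [OR]: Leveling path inoperative=occurs, Leveling sensor is out=occurs, Inboard drive VFD stuck=occurs → at least one input occurs → occurs.
Safety circuit lost [AND]: Door loop inoperative=occurs, Forward hoist motor offline=not → not all inputs occur → does not occur.
Elevator stuck between floors [OR]: Controller branch fails=occurs, Safety circuit lost=not → at least one input occurs → occurs.

Yes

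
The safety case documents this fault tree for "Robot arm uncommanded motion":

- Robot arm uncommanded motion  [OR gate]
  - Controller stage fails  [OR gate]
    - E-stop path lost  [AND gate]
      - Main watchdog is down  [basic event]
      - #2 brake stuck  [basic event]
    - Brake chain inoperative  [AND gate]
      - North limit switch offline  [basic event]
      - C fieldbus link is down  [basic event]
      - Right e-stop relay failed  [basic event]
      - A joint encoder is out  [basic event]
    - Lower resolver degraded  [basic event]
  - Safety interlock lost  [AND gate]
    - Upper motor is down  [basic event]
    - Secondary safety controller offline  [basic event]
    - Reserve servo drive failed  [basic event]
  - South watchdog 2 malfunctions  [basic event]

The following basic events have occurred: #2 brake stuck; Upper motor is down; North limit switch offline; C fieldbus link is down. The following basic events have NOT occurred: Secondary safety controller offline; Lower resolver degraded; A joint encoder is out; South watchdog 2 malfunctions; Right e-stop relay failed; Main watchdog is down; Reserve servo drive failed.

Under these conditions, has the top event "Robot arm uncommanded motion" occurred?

E-stop path lost [AND]: Main watchdog is down=not, #2 brake stuck=occurs → not all inputs occur → does not occur.
Brake chain inoperative [AND]: North limit switch offline=occurs, C fieldbus link is down=occurs, Right e-stop relay failed=not, A joint encoder is out=not → not all inputs occur → does not occur.
Controller stage fails [OR]: E-stop path lost=not, Brake chain inoperative=not, Lower resolver degraded=not → no input occurs → does not occur.
Safety interlock lost [AND]: Upper motor is down=occurs, Secondary safety controller offline=not, Reserve servo drive failed=not → not all inputs occur → does not occur.
Robot arm uncommanded motion [OR]: Controller stage fails=not, Safety interlock lost=not, South watchdog 2 malfunctions=not → no input occurs → does not occur.

No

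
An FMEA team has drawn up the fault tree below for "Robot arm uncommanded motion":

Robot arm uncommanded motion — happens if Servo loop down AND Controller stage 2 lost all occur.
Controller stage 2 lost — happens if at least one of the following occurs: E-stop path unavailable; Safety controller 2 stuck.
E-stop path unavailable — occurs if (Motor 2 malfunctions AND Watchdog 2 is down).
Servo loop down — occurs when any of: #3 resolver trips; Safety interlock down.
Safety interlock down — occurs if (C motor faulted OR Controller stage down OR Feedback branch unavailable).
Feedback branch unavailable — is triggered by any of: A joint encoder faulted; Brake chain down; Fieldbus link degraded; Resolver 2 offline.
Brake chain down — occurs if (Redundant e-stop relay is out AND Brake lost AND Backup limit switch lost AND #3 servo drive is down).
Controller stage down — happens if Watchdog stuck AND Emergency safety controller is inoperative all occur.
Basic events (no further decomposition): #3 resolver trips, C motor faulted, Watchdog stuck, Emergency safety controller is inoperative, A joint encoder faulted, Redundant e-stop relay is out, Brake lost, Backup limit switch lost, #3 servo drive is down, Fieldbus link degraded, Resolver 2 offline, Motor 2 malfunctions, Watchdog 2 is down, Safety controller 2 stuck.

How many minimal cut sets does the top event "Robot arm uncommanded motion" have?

14

Controller stage down [AND]: one cut set from each child combined → 1 × 1 = 1 cut set(s).
Brake chain down [AND]: one cut set from each child combined → 1 × 1 × 1 × 1 = 1 cut set(s).
Feedback branch unavailable [OR]: union of children's cut sets → 4 cut set(s).
Safety interlock down [OR]: union of children's cut sets → 6 cut set(s).
Servo loop down [OR]: union of children's cut sets → 7 cut set(s).
E-stop path unavailable [AND]: one cut set from each child combined → 1 × 1 = 1 cut set(s).
Controller stage 2 lost [OR]: union of children's cut sets → 2 cut set(s).
Robot arm uncommanded motion [AND]: one cut set from each child combined → 7 × 2 = 14 cut set(s).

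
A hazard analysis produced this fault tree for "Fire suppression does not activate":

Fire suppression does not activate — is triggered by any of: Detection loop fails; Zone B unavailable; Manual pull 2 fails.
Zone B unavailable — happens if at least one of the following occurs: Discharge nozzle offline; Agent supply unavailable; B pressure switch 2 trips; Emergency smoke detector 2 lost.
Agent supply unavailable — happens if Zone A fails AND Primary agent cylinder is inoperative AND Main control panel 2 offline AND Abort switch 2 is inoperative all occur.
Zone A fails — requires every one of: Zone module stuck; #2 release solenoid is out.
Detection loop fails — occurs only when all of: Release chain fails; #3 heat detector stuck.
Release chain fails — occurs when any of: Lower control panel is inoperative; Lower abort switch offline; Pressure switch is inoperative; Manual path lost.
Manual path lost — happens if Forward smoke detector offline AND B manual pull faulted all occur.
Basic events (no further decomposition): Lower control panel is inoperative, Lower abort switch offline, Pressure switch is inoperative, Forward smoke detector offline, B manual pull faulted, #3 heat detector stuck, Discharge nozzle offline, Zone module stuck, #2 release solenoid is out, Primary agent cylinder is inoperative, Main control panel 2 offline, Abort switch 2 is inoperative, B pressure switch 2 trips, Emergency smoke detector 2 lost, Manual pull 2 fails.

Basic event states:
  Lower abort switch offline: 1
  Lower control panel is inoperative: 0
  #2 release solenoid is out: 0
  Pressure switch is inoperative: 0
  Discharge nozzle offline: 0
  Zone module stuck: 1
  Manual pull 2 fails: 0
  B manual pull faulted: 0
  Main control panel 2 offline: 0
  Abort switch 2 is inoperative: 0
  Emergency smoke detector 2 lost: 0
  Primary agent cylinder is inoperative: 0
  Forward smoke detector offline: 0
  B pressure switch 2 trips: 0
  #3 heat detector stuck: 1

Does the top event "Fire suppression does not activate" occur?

Manual path lost [AND]: Forward smoke detector offline=not, B manual pull faulted=not → not all inputs occur → does not occur.
Release chain fails [OR]: Lower control panel is inoperative=not, Lower abort switch offline=occurs, Pressure switch is inoperative=not, Manual path lost=not → at least one input occurs → occurs.
Detection loop fails [AND]: Release chain fails=occurs, #3 heat detector stuck=occurs → all inputs occur → occurs.
Zone A fails [AND]: Zone module stuck=occurs, #2 release solenoid is out=not → not all inputs occur → does not occur.
Agent supply unavailable [AND]: Zone A fails=not, Primary agent cylinder is inoperative=not, Main control panel 2 offline=not, Abort switch 2 is inoperative=not → not all inputs occur → does not occur.
Zone B unavailable [OR]: Discharge nozzle offline=not, Agent supply unavailable=not, B pressure switch 2 trips=not, Emergency smoke detector 2 lost=not → no input occurs → does not occur.
Fire suppression does not activate [OR]: Detection loop fails=occurs, Zone B unavailable=not, Manual pull 2 fails=not → at least one input occurs → occurs.

Yes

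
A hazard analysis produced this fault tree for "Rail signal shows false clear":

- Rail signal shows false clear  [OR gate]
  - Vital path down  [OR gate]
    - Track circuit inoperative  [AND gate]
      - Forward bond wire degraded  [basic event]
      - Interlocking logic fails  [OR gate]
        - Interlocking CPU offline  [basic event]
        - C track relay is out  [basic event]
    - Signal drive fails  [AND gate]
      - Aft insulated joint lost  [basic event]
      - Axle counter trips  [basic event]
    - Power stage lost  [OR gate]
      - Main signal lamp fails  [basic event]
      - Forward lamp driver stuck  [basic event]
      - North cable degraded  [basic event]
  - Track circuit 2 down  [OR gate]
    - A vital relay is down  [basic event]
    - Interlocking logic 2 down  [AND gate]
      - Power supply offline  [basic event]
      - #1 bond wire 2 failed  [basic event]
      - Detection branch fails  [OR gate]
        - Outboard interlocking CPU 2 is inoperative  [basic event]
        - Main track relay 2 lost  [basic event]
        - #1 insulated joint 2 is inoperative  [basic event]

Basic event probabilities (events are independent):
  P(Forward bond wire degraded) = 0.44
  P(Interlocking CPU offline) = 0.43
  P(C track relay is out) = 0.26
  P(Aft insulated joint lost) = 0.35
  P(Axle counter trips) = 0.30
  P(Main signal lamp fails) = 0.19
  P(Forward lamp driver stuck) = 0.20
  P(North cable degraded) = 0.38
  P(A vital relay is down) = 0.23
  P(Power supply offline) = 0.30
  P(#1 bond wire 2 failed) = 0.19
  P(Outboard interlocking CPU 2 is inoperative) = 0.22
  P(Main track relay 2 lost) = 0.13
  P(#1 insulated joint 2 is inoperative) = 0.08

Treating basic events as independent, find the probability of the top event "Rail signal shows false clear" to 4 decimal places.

P(Interlocking logic fails) [OR] = 1 − (1−0.43) × (1−0.26) = 0.578200
P(Track circuit inoperative) [AND] = 0.44 × 0.578200 = 0.254408
P(Signal drive fails) [AND] = 0.35 × 0.30 = 0.105000
P(Power stage lost) [OR] = 1 − (1−0.19) × (1−0.20) × (1−0.38) = 0.598240
P(Vital path down) [OR] = 1 − (1−0.254408) × (1−0.105000) × (1−0.598240) = 0.731904
P(Detection branch fails) [OR] = 1 − (1−0.22) × (1−0.13) × (1−0.08) = 0.375688
P(Interlocking logic 2 down) [AND] = 0.30 × 0.19 × 0.375688 = 0.021414
P(Track circuit 2 down) [OR] = 1 − (1−0.23) × (1−0.021414) = 0.246489
P(Rail signal shows false clear) [OR] = 1 − (1−0.731904) × (1−0.246489) = 0.797987
Rounded to 4 decimal places: P(Rail signal shows false clear) ≈ 0.7980.

0.7980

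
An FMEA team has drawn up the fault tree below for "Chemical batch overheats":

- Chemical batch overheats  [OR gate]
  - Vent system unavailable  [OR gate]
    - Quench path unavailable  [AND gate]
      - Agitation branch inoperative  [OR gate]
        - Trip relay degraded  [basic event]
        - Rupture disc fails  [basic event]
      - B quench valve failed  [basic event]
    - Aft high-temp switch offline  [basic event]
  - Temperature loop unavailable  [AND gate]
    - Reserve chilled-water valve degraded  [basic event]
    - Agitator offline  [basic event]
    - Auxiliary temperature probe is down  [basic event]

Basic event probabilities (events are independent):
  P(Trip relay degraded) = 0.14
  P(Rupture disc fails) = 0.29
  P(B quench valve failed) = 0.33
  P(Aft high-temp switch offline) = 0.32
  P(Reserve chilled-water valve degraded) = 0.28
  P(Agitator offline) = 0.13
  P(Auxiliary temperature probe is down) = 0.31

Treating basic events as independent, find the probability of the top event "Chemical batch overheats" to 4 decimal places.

P(Agitation branch inoperative) [OR] = 1 − (1−0.14) × (1−0.29) = 0.389400
P(Quench path unavailable) [AND] = 0.389400 × 0.33 = 0.128502
P(Vent system unavailable) [OR] = 1 − (1−0.128502) × (1−0.32) = 0.407381
P(Temperature loop unavailable) [AND] = 0.28 × 0.13 × 0.31 = 0.011284
P(Chemical batch overheats) [OR] = 1 − (1−0.407381) × (1−0.011284) = 0.414068
Rounded to 4 decimal places: P(Chemical batch overheats) ≈ 0.4141.

0.4141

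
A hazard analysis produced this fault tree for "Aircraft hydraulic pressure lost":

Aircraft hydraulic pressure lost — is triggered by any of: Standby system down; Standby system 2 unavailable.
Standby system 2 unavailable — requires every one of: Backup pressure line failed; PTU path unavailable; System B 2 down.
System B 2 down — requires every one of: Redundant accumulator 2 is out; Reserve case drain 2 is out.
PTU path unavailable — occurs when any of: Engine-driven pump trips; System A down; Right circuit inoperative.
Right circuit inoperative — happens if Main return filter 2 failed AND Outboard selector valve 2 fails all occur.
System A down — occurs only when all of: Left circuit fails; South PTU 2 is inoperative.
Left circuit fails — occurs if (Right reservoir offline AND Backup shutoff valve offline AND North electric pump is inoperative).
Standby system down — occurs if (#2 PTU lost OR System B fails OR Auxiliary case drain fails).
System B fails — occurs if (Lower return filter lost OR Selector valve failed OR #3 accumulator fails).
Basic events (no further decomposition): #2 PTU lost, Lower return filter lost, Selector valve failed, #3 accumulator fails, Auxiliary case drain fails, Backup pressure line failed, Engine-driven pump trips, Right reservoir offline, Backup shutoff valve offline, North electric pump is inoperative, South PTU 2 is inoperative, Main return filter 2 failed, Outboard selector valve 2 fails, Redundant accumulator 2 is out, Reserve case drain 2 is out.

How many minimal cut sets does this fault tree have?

System B fails [OR]: union of children's cut sets → 3 cut set(s).
Standby system down [OR]: union of children's cut sets → 5 cut set(s).
Left circuit fails [AND]: one cut set from each child combined → 1 × 1 × 1 = 1 cut set(s).
System A down [AND]: one cut set from each child combined → 1 × 1 = 1 cut set(s).
Right circuit inoperative [AND]: one cut set from each child combined → 1 × 1 = 1 cut set(s).
PTU path unavailable [OR]: union of children's cut sets → 3 cut set(s).
System B 2 down [AND]: one cut set from each child combined → 1 × 1 = 1 cut set(s).
Standby system 2 unavailable [AND]: one cut set from each child combined → 1 × 3 × 1 = 3 cut set(s).
Aircraft hydraulic pressure lost [OR]: union of children's cut sets → 8 cut set(s).
Minimal cut sets: {#2 PTU lost}; {Lower return filter lost}; {Selector valve failed}; {#3 accumulator fails}; {Auxiliary case drain fails}; {Backup pressure line failed, Engine-driven pump trips, Redundant accumulator 2 is out, Reserve case drain 2 is out}; {Backup pressure line failed, Backup shutoff valve offline, North electric pump is inoperative, Redundant accumulator 2 is out, Reserve case drain 2 is out, Right reservoir offline, South PTU 2 is inoperative}; {Backup pressure line failed, Main return filter 2 failed, Outboard selector valve 2 fails, Redundant accumulator 2 is out, Reserve case drain 2 is out}.

8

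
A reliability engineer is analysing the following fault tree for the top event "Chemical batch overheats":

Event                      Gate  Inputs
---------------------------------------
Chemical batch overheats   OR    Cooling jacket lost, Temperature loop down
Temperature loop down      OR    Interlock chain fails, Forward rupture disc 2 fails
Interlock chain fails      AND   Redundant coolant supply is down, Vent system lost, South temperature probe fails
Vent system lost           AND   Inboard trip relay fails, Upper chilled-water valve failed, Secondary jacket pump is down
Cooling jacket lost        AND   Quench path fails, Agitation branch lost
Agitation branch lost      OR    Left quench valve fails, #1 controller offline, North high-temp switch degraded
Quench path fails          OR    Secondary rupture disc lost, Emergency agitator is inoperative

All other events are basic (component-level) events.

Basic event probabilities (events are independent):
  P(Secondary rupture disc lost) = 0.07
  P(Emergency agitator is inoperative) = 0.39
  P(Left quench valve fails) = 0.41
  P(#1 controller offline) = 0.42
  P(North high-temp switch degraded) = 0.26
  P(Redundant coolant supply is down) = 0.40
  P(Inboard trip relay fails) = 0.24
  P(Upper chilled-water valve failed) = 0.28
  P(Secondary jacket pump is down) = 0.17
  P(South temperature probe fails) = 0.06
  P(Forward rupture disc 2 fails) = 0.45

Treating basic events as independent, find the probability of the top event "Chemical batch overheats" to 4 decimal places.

P(Quench path fails) [OR] = 1 − (1−0.07) × (1−0.39) = 0.432700
P(Agitation branch lost) [OR] = 1 − (1−0.41) × (1−0.42) × (1−0.26) = 0.746772
P(Cooling jacket lost) [AND] = 0.432700 × 0.746772 = 0.323128
P(Vent system lost) [AND] = 0.24 × 0.28 × 0.17 = 0.011424
P(Interlock chain fails) [AND] = 0.40 × 0.011424 × 0.06 = 0.000274
P(Temperature loop down) [OR] = 1 − (1−0.000274) × (1−0.45) = 0.450151
P(Chemical batch overheats) [OR] = 1 − (1−0.323128) × (1−0.450151) = 0.627823
Rounded to 4 decimal places: P(Chemical batch overheats) ≈ 0.6278.

0.6278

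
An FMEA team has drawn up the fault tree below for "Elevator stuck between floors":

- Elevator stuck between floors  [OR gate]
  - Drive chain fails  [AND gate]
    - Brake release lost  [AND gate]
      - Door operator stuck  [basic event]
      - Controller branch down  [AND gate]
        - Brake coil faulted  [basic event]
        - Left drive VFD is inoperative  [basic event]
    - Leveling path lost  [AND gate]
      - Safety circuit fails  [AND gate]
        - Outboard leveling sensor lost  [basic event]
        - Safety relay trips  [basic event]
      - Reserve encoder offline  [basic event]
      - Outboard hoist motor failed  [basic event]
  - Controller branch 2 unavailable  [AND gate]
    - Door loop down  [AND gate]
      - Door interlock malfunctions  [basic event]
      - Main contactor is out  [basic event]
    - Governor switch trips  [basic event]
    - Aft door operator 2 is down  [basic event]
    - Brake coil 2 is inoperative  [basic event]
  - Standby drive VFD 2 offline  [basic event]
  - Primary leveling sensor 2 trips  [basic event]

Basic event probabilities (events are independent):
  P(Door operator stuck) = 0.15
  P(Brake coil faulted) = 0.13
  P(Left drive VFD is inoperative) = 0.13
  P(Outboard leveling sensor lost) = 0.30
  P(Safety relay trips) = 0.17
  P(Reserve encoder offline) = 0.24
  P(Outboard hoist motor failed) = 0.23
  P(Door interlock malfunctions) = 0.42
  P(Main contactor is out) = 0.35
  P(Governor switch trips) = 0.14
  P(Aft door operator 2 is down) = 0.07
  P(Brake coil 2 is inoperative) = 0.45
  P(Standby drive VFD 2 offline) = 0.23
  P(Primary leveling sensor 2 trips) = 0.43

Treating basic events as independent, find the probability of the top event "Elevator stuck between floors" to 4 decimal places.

P(Controller branch down) [AND] = 0.13 × 0.13 = 0.016900
P(Brake release lost) [AND] = 0.15 × 0.016900 = 0.002535
P(Safety circuit fails) [AND] = 0.30 × 0.17 = 0.051000
P(Leveling path lost) [AND] = 0.051000 × 0.24 × 0.23 = 0.002815
P(Drive chain fails) [AND] = 0.002535 × 0.002815 = 0.000007
P(Door loop down) [AND] = 0.42 × 0.35 = 0.147000
P(Controller branch 2 unavailable) [AND] = 0.147000 × 0.14 × 0.07 × 0.45 = 0.000648
P(Elevator stuck between floors) [OR] = 1 − (1−0.000007) × (1−0.000648) × (1−0.23) × (1−0.43) = 0.561387
Rounded to 4 decimal places: P(Elevator stuck between floors) ≈ 0.5614.

0.5614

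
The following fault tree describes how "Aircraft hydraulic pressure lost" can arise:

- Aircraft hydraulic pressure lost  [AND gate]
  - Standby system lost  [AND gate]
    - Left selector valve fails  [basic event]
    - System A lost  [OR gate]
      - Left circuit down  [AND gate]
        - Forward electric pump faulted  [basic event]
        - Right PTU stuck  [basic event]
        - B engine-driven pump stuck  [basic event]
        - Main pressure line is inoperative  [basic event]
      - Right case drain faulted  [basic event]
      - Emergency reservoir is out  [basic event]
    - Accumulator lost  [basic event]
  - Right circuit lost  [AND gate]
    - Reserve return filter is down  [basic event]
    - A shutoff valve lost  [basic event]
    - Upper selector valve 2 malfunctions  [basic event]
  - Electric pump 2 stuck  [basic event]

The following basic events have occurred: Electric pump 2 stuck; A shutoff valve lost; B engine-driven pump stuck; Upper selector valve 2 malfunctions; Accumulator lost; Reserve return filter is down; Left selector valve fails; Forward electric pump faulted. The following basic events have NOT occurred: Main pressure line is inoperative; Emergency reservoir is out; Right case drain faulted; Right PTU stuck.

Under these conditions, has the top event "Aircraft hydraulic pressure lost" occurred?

No

Left circuit down [AND]: Forward electric pump faulted=occurs, Right PTU stuck=not, B engine-driven pump stuck=occurs, Main pressure line is inoperative=not → not all inputs occur → does not occur.
System A lost [OR]: Left circuit down=not, Right case drain faulted=not, Emergency reservoir is out=not → no input occurs → does not occur.
Standby system lost [AND]: Left selector valve fails=occurs, System A lost=not, Accumulator lost=occurs → not all inputs occur → does not occur.
Right circuit lost [AND]: Reserve return filter is down=occurs, A shutoff valve lost=occurs, Upper selector valve 2 malfunctions=occurs → all inputs occur → occurs.
Aircraft hydraulic pressure lost [AND]: Standby system lost=not, Right circuit lost=occurs, Electric pump 2 stuck=occurs → not all inputs occur → does not occur.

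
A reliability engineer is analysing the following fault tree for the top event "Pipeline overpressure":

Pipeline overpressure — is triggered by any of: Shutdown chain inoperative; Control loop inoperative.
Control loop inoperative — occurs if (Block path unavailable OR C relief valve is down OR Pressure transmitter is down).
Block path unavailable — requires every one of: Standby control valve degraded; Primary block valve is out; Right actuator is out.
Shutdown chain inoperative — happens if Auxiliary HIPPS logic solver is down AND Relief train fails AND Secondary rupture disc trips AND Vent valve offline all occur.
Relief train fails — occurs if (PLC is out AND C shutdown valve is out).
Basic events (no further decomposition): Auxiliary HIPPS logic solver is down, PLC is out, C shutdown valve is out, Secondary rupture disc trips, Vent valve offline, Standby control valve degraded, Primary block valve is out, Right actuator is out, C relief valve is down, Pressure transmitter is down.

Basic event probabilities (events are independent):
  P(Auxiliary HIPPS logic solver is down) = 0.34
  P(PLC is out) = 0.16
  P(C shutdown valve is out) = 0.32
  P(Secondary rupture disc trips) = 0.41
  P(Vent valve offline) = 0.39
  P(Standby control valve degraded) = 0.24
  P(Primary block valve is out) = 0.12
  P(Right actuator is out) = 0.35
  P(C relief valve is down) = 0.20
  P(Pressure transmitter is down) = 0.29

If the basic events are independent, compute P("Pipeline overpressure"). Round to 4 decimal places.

P(Relief train fails) [AND] = 0.16 × 0.32 = 0.051200
P(Shutdown chain inoperative) [AND] = 0.34 × 0.051200 × 0.41 × 0.39 = 0.002784
P(Block path unavailable) [AND] = 0.24 × 0.12 × 0.35 = 0.010080
P(Control loop inoperative) [OR] = 1 − (1−0.010080) × (1−0.20) × (1−0.29) = 0.437725
P(Pipeline overpressure) [OR] = 1 − (1−0.002784) × (1−0.437725) = 0.439290
Rounded to 4 decimal places: P(Pipeline overpressure) ≈ 0.4393.

0.4393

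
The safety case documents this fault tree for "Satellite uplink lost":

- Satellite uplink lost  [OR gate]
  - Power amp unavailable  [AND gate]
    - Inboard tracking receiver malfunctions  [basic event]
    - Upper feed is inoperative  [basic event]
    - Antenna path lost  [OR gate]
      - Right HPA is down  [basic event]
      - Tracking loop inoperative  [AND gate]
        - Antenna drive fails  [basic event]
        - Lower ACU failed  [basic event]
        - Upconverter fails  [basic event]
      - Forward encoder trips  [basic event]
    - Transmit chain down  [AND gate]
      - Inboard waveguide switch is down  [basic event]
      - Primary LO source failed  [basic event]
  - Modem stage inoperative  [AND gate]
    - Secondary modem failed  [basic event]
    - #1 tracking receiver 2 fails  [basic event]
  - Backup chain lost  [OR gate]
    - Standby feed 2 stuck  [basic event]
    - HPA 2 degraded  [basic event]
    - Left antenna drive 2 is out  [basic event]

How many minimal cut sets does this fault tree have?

Tracking loop inoperative [AND]: one cut set from each child combined → 1 × 1 × 1 = 1 cut set(s).
Antenna path lost [OR]: union of children's cut sets → 3 cut set(s).
Transmit chain down [AND]: one cut set from each child combined → 1 × 1 = 1 cut set(s).
Power amp unavailable [AND]: one cut set from each child combined → 1 × 1 × 3 × 1 = 3 cut set(s).
Modem stage inoperative [AND]: one cut set from each child combined → 1 × 1 = 1 cut set(s).
Backup chain lost [OR]: union of children's cut sets → 3 cut set(s).
Satellite uplink lost [OR]: union of children's cut sets → 7 cut set(s).
Minimal cut sets: {Inboard tracking receiver malfunctions, Inboard waveguide switch is down, Primary LO source failed, Right HPA is down, Upper feed is inoperative}; {Antenna drive fails, Inboard tracking receiver malfunctions, Inboard waveguide switch is down, Lower ACU failed, Primary LO source failed, Upconverter fails, Upper feed is inoperative}; {Forward encoder trips, Inboard tracking receiver malfunctions, Inboard waveguide switch is down, Primary LO source failed, Upper feed is inoperative}; {#1 tracking receiver 2 fails, Secondary modem failed}; {Standby feed 2 stuck}; {HPA 2 degraded}; {Left antenna drive 2 is out}.

7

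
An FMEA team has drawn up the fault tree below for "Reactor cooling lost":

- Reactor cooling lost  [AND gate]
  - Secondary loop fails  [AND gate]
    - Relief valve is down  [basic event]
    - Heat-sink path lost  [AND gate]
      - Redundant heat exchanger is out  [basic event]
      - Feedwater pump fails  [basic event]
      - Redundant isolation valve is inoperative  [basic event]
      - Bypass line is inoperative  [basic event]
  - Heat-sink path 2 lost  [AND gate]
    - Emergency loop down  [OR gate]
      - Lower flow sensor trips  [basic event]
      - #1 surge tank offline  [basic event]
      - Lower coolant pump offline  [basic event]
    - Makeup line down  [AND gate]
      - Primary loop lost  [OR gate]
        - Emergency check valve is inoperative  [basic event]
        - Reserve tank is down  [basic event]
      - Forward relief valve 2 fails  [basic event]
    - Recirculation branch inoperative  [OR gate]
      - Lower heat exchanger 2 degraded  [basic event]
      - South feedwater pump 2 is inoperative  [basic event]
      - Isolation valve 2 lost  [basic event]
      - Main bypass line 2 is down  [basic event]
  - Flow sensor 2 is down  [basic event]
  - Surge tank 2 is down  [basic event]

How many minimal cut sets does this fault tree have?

24

Heat-sink path lost [AND]: one cut set from each child combined → 1 × 1 × 1 × 1 = 1 cut set(s).
Secondary loop fails [AND]: one cut set from each child combined → 1 × 1 = 1 cut set(s).
Emergency loop down [OR]: union of children's cut sets → 3 cut set(s).
Primary loop lost [OR]: union of children's cut sets → 2 cut set(s).
Makeup line down [AND]: one cut set from each child combined → 2 × 1 = 2 cut set(s).
Recirculation branch inoperative [OR]: union of children's cut sets → 4 cut set(s).
Heat-sink path 2 lost [AND]: one cut set from each child combined → 3 × 2 × 4 = 24 cut set(s).
Reactor cooling lost [AND]: one cut set from each child combined → 1 × 24 × 1 × 1 = 24 cut set(s).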